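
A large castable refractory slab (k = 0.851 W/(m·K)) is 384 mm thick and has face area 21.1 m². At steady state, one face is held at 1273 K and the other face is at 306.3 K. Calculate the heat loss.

Q = 45.2 kW

Q = kA·ΔT/L = 0.851 × 21.1 × |1273 K − 306.3 K| / 0.384 = 45200 W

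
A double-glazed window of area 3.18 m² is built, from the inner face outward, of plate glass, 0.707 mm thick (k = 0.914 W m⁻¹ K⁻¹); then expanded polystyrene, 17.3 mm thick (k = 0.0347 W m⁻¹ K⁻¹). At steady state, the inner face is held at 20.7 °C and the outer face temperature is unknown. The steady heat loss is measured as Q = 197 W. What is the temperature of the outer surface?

Sum the resistances:
  R_plate glass = L/(kA) = 7.07×10^-4/(0.914·3.18) = 2.432×10^-4 K/W
  R_expanded polystyrene = L/(kA) = 0.0173/(0.0347·3.18) = 0.1568 K/W
ΣR = 0.1570 K/W
ΔT = Q·ΣR = 197 × 0.1570 = 30.93 K
Heat flows outward, so T_out = T_in − ΔT = 20.7 − 30.93 = -10.2 °C

T_out = -10.2 °C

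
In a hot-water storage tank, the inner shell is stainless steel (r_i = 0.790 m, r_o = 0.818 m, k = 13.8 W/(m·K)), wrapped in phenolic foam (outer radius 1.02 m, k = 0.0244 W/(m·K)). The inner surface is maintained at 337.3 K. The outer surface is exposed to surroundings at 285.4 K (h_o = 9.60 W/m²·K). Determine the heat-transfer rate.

Series thermal resistances, inner to outer:
  R_stainless steel = (1/0.790 − 1/0.818)/(4πk) = 0.04333/(4π·13.8) = 2.499×10^-4 K/W
  R_phenolic foam = (1/0.818 − 1/1.02)/(4πk) = 0.2421/(4π·0.0244) = 0.7896 K/W
  R_conv,out = 1/(4πr²h) = 1/(4π·1.02²·9.60) = 0.007967 K/W
ΣR = 2.499×10^-4 + 0.7896 + 0.007967 = 0.7978 K/W
Q = ΔT/ΣR = (337.3 K − 285.4 K)/0.7978 = 65.1 W

Q = 65.1 W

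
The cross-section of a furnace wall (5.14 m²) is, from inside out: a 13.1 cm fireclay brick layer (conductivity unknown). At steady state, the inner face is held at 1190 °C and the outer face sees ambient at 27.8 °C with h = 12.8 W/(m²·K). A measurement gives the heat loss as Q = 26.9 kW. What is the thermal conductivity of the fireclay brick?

k = 0.910 W/m·K

ΣR = ΔT/Q = |1190 − 27.8|/26900 = 0.04320 K/W
Known resistances:
  R_conv,out = 1/(hA) = 1/(12.8·5.14) = 0.01520 K/W
R_fireclay brick = ΣR − ΣR_known = 0.04320 − 0.01520 = 0.02800 K/W
L/(kA) = 0.02800 ⇒ k = 0.131/(0.02800·5.14) = 0.910 W/m·K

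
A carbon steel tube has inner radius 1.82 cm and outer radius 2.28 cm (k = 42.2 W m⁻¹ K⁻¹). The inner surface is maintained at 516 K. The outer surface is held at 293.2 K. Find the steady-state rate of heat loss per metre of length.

Q' = 2.62×10^5 W/m

Q' = 2πk·ΔT/ln(r₂/r₁) = 2π × 42.2 × 222.8 / ln(0.0228/0.0182) = 2.62×10^5 W/m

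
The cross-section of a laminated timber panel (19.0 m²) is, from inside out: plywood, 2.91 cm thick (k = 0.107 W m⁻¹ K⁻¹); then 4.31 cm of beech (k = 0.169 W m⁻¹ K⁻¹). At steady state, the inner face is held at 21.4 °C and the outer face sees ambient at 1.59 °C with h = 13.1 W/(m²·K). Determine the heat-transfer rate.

Resistance network (inner→outer):
  R_plywood = L/(kA) = 0.0291/(0.107·19.0) = 0.01431 K/W
  R_beech = L/(kA) = 0.0431/(0.169·19.0) = 0.01342 K/W
  R_conv,out = 1/(hA) = 1/(13.1·19.0) = 0.004018 K/W
ΣR = 0.01431 + 0.01342 + 0.004018 = 0.03175 K/W
Q = ΔT/ΣR = (21.4 °C − 1.59 °C)/0.03175 = 624 W

Q = 624 W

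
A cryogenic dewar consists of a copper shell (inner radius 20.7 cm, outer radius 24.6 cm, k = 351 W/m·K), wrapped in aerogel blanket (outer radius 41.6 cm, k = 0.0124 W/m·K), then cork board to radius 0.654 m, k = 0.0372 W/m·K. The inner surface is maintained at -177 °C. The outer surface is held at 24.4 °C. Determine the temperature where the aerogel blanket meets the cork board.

T = -5.7 °C

Resistance network (inner→outer):
  R_copper = (1/0.207 − 1/0.246)/(4πk) = 0.7659/(4π·351) = 1.736×10^-4 K/W
  R_aerogel blanket = (1/0.246 − 1/0.416)/(4πk) = 1.661/(4π·0.0124) = 10.66 K/W
  R_cork board = (1/0.416 − 1/0.654)/(4πk) = 0.8748/(4π·0.0372) = 1.871 K/W
ΣR = 1.736×10^-4 + 10.66 + 1.871 = 12.53 K/W
Q = ΔT/ΣR = (-177 °C − 24.4 °C)/12.53 = -16.07 W
From the inner boundary to the aerogel blanket/cork board interface, ΣR_partial = 10.66 K/W.
T_interface = T_in − Q·ΣR_partial = -177 °C − (-16.07)(10.66) = -5.7 °C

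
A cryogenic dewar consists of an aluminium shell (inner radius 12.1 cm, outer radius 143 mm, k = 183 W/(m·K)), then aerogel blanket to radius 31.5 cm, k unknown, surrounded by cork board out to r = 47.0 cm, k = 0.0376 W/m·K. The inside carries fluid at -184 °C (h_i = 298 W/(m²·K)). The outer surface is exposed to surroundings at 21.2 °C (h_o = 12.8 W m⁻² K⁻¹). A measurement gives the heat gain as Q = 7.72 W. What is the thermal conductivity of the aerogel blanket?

ΣR = ΔT/Q = |-184 − 21.2|/7.72 = 26.58 K/W
Known resistances:
  R_conv,in = 1/(4πr²h) = 1/(4π·0.121²·298) = 0.01824 K/W
  R_aluminium = (1/0.121 − 1/0.143)/(4πk) = 1.271/(4π·183) = 5.529×10^-4 K/W
  R_cork board = (1/0.315 − 1/0.470)/(4πk) = 1.047/(4π·0.0376) = 2.216 K/W
  R_conv,out = 1/(4πr²h) = 1/(4π·0.470²·12.8) = 0.02814 K/W
R_aerogel blanket = ΣR − ΣR_known = 26.58 − 2.263 = 24.32 K/W
(1/r₁−1/r₂)/(4πk) = 24.32 ⇒ k = 3.818/(4π·24.32) = 0.0125 W/m·K

k = 0.0125 W/m·K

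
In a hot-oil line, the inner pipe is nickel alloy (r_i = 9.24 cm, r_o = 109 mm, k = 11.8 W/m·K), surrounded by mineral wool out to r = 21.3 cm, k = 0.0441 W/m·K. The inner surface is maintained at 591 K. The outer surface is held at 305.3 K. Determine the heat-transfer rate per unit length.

Series thermal resistances, inner to outer:
  R'_nickel alloy = ln(0.109/0.0924)/(2πk) = 0.1652/(2π·11.8) = 0.002228 m·K/W
  R'_mineral wool = ln(0.213/0.109)/(2πk) = 0.6699/(2π·0.0441) = 2.418 m·K/W
ΣR = 0.002228 + 2.418 = 2.420 m·K/W
Q' = ΔT/ΣR = (591 K − 305.3 K)/2.420 = 118 W/m

Q' = 118 W/m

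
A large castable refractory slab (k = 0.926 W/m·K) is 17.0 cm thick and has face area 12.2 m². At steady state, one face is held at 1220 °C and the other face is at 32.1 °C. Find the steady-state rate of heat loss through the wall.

Q = kA·ΔT/L = 0.926 × 12.2 × |1220 °C − 32.1 °C| / 0.170 = 78900 W

Q = 78.9 kW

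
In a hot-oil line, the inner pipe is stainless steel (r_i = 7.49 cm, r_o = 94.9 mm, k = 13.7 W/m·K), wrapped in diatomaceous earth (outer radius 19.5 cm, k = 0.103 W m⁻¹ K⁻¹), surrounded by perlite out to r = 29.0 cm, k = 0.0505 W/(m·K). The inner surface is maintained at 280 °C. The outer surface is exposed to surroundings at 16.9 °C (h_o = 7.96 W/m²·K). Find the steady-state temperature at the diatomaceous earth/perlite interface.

T = 159 °C

Treat each layer as a resistance in series:
  R'_stainless steel = ln(0.0949/0.0749)/(2πk) = 0.2367/(2π·13.7) = 0.002749 m·K/W
  R'_diatomaceous earth = ln(0.195/0.0949)/(2πk) = 0.7202/(2π·0.103) = 1.113 m·K/W
  R'_perlite = ln(0.290/0.195)/(2πk) = 0.3969/(2π·0.0505) = 1.251 m·K/W
  R'_conv,out = 1/(2πr h) = 1/(2π·0.290·7.96) = 0.06895 m·K/W
ΣR = 0.002749 + 1.113 + 1.251 + 0.06895 = 2.436 m·K/W
Q' = ΔT/ΣR = (280 °C − 16.9 °C)/2.436 = 108.0 W/m
From the inner boundary to the diatomaceous earth/perlite interface, ΣR_partial = 1.116 m·K/W.
T_interface = T_in − Q'·ΣR_partial = 280 °C − (108.0)(1.116) = 159 °C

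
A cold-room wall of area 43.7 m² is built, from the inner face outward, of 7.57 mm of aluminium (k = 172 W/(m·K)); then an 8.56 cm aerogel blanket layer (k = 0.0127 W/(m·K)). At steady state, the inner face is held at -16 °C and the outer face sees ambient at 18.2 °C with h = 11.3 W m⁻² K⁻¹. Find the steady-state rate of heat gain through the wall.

Resistance network (inner→outer):
  R_aluminium = L/(kA) = 0.00757/(172·43.7) = 1.007×10^-6 K/W
  R_aerogel blanket = L/(kA) = 0.0856/(0.0127·43.7) = 0.1542 K/W
  R_conv,out = 1/(hA) = 1/(11.3·43.7) = 0.002025 K/W
ΣR = 1.007×10^-6 + 0.1542 + 0.002025 = 0.1562 K/W
Q = ΔT/ΣR = (-16 °C − 18.2 °C)/0.1562 = -219 W
(Negative Q ⇒ heat flows inward; heat gain = 219 W.)

Q = 219 W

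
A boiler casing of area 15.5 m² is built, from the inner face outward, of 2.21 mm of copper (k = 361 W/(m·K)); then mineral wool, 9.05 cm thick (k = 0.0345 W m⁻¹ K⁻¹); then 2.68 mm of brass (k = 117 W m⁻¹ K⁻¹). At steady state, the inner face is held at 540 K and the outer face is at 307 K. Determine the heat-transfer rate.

Q = 1380 W

Treat each layer as a resistance in series:
  R_copper = L/(kA) = 0.00221/(361·15.5) = 3.950×10^-7 K/W
  R_mineral wool = L/(kA) = 0.0905/(0.0345·15.5) = 0.1692 K/W
  R_brass = L/(kA) = 0.00268/(117·15.5) = 1.478×10^-6 K/W
ΣR = 3.950×10^-7 + 0.1692 + 1.478×10^-6 = 0.1692 K/W
Q = ΔT/ΣR = (540 K − 307 K)/0.1692 = 1380 W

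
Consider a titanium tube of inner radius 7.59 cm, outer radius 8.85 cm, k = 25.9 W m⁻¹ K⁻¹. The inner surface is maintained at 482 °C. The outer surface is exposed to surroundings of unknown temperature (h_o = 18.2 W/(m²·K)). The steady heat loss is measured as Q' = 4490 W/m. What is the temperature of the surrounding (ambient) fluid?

T_out = 34.1 °C

Series resistances:
  R'_titanium = ln(0.0885/0.0759)/(2πk) = 0.1536/(2π·25.9) = 9.438×10^-4 m·K/W
  R'_conv,out = 1/(2πr h) = 1/(2π·0.0885·18.2) = 0.09881 m·K/W
ΣR = 0.09975 m·K/W
ΔT = Q'·ΣR = 4490 × 0.09975 = 447.9 K
Heat flows outward, so T_out = T_in − ΔT = 482 − 447.9 = 34.1 °C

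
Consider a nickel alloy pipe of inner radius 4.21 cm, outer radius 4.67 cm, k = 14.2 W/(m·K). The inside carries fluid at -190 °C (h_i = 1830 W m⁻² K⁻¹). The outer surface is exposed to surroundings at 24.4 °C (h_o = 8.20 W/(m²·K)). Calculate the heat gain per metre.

Treat each layer as a resistance in series:
  R'_conv,in = 1/(2πr h) = 1/(2π·0.0421·1830) = 0.002066 m·K/W
  R'_nickel alloy = ln(0.0467/0.0421)/(2πk) = 0.1037/(2π·14.2) = 0.001162 m·K/W
  R'_conv,out = 1/(2πr h) = 1/(2π·0.0467·8.20) = 0.4156 m·K/W
ΣR = 0.002066 + 0.001162 + 0.4156 = 0.4188 m·K/W
Q' = ΔT/ΣR = (-190 °C − 24.4 °C)/0.4188 = -512 W/m
(Negative Q' ⇒ heat flows inward; heat gain = 512 W/m.)

Q' = 512 W/m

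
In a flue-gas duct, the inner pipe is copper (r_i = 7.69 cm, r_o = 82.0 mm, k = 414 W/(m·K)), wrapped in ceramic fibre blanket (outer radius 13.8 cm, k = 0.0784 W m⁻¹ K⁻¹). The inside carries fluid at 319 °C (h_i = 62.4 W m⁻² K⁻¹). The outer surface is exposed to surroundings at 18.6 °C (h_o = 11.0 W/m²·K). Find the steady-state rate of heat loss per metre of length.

Series thermal resistances, inner to outer:
  R'_conv,in = 1/(2πr h) = 1/(2π·0.0769·62.4) = 0.03317 m·K/W
  R'_copper = ln(0.0820/0.0769)/(2πk) = 0.06421/(2π·414) = 2.469×10^-5 m·K/W
  R'_ceramic fibre blanket = ln(0.138/0.0820)/(2πk) = 0.5205/(2π·0.0784) = 1.057 m·K/W
  R'_conv,out = 1/(2πr h) = 1/(2π·0.138·11.0) = 0.1048 m·K/W
ΣR = 0.03317 + 2.469×10^-5 + 1.057 + 0.1048 = 1.195 m·K/W
Q' = ΔT/ΣR = (319 °C − 18.6 °C)/1.195 = 251 W/m

Q' = 251 W/m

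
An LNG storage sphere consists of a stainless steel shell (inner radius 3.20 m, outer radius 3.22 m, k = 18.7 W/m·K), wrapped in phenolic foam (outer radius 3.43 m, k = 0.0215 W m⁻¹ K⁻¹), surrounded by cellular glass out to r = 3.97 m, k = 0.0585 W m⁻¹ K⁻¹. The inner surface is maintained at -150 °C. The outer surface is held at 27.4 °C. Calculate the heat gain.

Q = 1430 W

Series thermal resistances, inner to outer:
  R_stainless steel = (1/3.20 − 1/3.22)/(4πk) = 0.001941/(4π·18.7) = 8.260×10^-6 K/W
  R_phenolic foam = (1/3.22 − 1/3.43)/(4πk) = 0.01901/(4π·0.0215) = 0.07038 K/W
  R_cellular glass = (1/3.43 − 1/3.97)/(4πk) = 0.03966/(4π·0.0585) = 0.05394 K/W
ΣR = 8.260×10^-6 + 0.07038 + 0.05394 = 0.1243 K/W
Q = ΔT/ΣR = (-150 °C − 27.4 °C)/0.1243 = -1430 W
(Negative Q ⇒ heat flows inward; heat gain = 1430 W.)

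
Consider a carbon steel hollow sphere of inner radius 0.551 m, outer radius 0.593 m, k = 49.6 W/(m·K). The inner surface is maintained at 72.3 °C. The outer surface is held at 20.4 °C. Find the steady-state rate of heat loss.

Q = 4πk·ΔT/(1/r₁ − 1/r₂) = 4π × 49.6 × 51.9 / (1/0.551 − 1/0.593) = 2.52×10^5 W

Q = 252 kW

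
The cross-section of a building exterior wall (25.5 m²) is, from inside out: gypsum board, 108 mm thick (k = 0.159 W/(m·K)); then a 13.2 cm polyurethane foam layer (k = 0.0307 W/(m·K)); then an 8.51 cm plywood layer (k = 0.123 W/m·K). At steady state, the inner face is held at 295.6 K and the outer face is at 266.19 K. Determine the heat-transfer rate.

Q = 132 W

Treat each layer as a resistance in series:
  R_gypsum board = L/(kA) = 0.108/(0.159·25.5) = 0.02664 K/W
  R_polyurethane foam = L/(kA) = 0.132/(0.0307·25.5) = 0.1686 K/W
  R_plywood = L/(kA) = 0.0851/(0.123·25.5) = 0.02713 K/W
ΣR = 0.02664 + 0.1686 + 0.02713 = 0.2224 K/W
Q = ΔT/ΣR = (295.6 K − 266.19 K)/0.2224 = 132 W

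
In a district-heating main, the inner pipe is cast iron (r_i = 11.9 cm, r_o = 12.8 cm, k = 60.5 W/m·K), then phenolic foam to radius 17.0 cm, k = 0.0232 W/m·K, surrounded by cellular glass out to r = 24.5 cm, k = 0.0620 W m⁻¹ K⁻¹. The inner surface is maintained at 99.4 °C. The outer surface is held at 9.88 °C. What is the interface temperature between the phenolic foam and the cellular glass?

T = 39.0 °C

Series thermal resistances, inner to outer:
  R'_cast iron = ln(0.128/0.119)/(2πk) = 0.07291/(2π·60.5) = 1.918×10^-4 m·K/W
  R'_phenolic foam = ln(0.170/0.128)/(2πk) = 0.2838/(2π·0.0232) = 1.947 m·K/W
  R'_cellular glass = ln(0.245/0.170)/(2πk) = 0.3655/(2π·0.0620) = 0.9381 m·K/W
ΣR = 1.918×10^-4 + 1.947 + 0.9381 = 2.885 m·K/W
Q' = ΔT/ΣR = (99.4 °C − 9.88 °C)/2.885 = 31.03 W/m
From the inner boundary to the phenolic foam/cellular glass interface, ΣR_partial = 1.947 m·K/W.
T_interface = T_in − Q'·ΣR_partial = 99.4 °C − (31.03)(1.947) = 39.0 °C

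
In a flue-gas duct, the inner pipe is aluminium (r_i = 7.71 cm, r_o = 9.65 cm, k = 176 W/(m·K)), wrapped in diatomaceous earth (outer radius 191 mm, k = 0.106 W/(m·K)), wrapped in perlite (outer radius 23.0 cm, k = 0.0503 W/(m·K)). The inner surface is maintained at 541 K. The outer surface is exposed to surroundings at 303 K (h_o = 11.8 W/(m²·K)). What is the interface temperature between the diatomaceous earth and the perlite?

Series thermal resistances, inner to outer:
  R'_aluminium = ln(0.0965/0.0771)/(2πk) = 0.2244/(2π·176) = 2.030×10^-4 m·K/W
  R'_diatomaceous earth = ln(0.191/0.0965)/(2πk) = 0.6827/(2π·0.106) = 1.025 m·K/W
  R'_perlite = ln(0.230/0.191)/(2πk) = 0.1858/(2π·0.0503) = 0.5879 m·K/W
  R'_conv,out = 1/(2πr h) = 1/(2π·0.230·11.8) = 0.05864 m·K/W
ΣR = 2.030×10^-4 + 1.025 + 0.5879 + 0.05864 = 1.672 m·K/W
Q' = ΔT/ΣR = (541 K − 303 K)/1.672 = 142.3 W/m
From the inner boundary to the diatomaceous earth/perlite interface, ΣR_partial = 1.025 m·K/W.
T_interface = T_in − Q'·ΣR_partial = 541 K − (142.3)(1.025) = 395 K

T = 395 K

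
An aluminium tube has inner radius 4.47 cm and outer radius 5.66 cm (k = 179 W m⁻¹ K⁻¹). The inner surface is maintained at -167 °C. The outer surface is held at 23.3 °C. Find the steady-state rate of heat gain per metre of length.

Q' = 9.07×10^5 W/m

Q' = 2πk·ΔT/ln(r₂/r₁) = 2π × 179 × 190.3 / ln(0.0566/0.0447) = 9.07×10^5 W/m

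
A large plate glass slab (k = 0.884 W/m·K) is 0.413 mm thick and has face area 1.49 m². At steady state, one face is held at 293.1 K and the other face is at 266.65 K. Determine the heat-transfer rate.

Q = kA·ΔT/L = 0.884 × 1.49 × |293.1 K − 266.65 K| / 4.13×10^-4 = 84400 W

Q = 84.4 kW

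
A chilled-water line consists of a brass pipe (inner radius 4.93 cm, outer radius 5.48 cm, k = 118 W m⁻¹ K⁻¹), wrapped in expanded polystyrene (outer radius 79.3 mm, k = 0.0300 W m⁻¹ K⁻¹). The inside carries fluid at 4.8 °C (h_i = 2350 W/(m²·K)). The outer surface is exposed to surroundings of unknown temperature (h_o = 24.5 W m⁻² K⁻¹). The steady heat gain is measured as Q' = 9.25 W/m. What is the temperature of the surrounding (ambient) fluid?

Sum the resistances:
  R'_conv,in = 1/(2πr h) = 1/(2π·0.0493·2350) = 0.001374 m·K/W
  R'_brass = ln(0.0548/0.0493)/(2πk) = 0.1058/(2π·118) = 1.427×10^-4 m·K/W
  R'_expanded polystyrene = ln(0.0793/0.0548)/(2πk) = 0.3695/(2π·0.0300) = 1.961 m·K/W
  R'_conv,out = 1/(2πr h) = 1/(2π·0.0793·24.5) = 0.08192 m·K/W
ΣR = 2.044 m·K/W
ΔT = Q'·ΣR = 9.25 × 2.044 = 18.91 K
Heat flows inward, so T_out = T_in + ΔT = 4.8 + 18.91 = 23.7 °C

T_out = 23.7 °C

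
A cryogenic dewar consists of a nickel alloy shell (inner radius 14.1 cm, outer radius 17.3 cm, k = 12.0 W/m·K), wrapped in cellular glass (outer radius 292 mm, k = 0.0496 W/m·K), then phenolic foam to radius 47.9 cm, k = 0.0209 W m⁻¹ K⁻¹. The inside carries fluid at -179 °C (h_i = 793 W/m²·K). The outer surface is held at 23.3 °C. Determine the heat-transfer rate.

Q = 22.8 W

Series thermal resistances, inner to outer:
  R_conv,in = 1/(4πr²h) = 1/(4π·0.141²·793) = 0.005048 K/W
  R_nickel alloy = (1/0.141 − 1/0.173)/(4πk) = 1.312/(4π·12.0) = 0.008699 K/W
  R_cellular glass = (1/0.173 − 1/0.292)/(4πk) = 2.356/(4π·0.0496) = 3.779 K/W
  R_phenolic foam = (1/0.292 − 1/0.479)/(4πk) = 1.337/(4π·0.0209) = 5.091 K/W
ΣR = 0.005048 + 0.008699 + 3.779 + 5.091 = 8.884 K/W
Q = ΔT/ΣR = (-179 °C − 23.3 °C)/8.884 = -22.8 W
(Negative Q ⇒ heat flows inward; heat gain = 22.8 W.)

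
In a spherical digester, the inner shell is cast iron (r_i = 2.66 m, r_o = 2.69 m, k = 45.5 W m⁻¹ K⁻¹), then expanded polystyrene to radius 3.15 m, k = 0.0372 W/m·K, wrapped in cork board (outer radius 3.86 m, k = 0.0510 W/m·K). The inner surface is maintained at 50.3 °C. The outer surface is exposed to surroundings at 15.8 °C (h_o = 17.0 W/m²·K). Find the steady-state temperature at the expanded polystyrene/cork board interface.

Resistance network (inner→outer):
  R_cast iron = (1/2.66 − 1/2.69)/(4πk) = 0.004193/(4π·45.5) = 7.333×10^-6 K/W
  R_expanded polystyrene = (1/2.69 − 1/3.15)/(4πk) = 0.05429/(4π·0.0372) = 0.1161 K/W
  R_cork board = (1/3.15 − 1/3.86)/(4πk) = 0.05839/(4π·0.0510) = 0.09111 K/W
  R_conv,out = 1/(4πr²h) = 1/(4π·3.86²·17.0) = 3.142×10^-4 K/W
ΣR = 7.333×10^-6 + 0.1161 + 0.09111 + 3.142×10^-4 = 0.2075 K/W
Q = ΔT/ΣR = (50.3 °C − 15.8 °C)/0.2075 = 166.3 W
From the inner boundary to the expanded polystyrene/cork board interface, ΣR_partial = 0.1161 K/W.
T_interface = T_in − Q·ΣR_partial = 50.3 °C − (166.3)(0.1161) = 31.0 °C

T = 31.0 °C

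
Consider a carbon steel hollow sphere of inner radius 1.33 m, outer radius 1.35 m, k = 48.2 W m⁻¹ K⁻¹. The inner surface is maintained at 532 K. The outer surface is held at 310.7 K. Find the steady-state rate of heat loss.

Q = 1.20×10^7 W

Q = 4πk·ΔT/(1/r₁ − 1/r₂) = 4π × 48.2 × 221.3 / (1/1.33 − 1/1.35) = 1.20×10^7 W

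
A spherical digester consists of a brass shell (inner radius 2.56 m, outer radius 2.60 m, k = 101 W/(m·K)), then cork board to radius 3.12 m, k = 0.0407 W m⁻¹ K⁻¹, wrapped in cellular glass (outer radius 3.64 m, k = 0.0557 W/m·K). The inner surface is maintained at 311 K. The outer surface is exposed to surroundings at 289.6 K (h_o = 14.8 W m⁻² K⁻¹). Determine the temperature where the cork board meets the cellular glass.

T = 297.0 K

Series thermal resistances, inner to outer:
  R_brass = (1/2.56 − 1/2.60)/(4πk) = 0.006010/(4π·101) = 4.735×10^-6 K/W
  R_cork board = (1/2.60 − 1/3.12)/(4πk) = 0.06410/(4π·0.0407) = 0.1253 K/W
  R_cellular glass = (1/3.12 − 1/3.64)/(4πk) = 0.04579/(4π·0.0557) = 0.06542 K/W
  R_conv,out = 1/(4πr²h) = 1/(4π·3.64²·14.8) = 4.058×10^-4 K/W
ΣR = 4.735×10^-6 + 0.1253 + 0.06542 + 4.058×10^-4 = 0.1911 K/W
Q = ΔT/ΣR = (311 K − 289.6 K)/0.1911 = 112.0 W
From the inner boundary to the cork board/cellular glass interface, ΣR_partial = 0.1253 K/W.
T_interface = T_in − Q·ΣR_partial = 311 K − (112.0)(0.1253) = 297.0 K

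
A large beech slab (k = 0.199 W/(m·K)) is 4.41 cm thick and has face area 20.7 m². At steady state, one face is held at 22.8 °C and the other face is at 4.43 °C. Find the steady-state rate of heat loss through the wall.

Q = kA·ΔT/L = 0.199 × 20.7 × |22.8 °C − 4.43 °C| / 0.0441 = 1720 W

Q = 1720 W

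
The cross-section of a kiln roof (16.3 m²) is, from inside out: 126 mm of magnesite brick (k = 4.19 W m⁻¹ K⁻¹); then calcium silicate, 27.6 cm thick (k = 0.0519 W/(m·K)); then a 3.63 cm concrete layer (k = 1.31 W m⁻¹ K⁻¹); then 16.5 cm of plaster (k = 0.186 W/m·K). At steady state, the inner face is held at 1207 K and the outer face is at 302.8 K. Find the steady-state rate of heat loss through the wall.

Treat each layer as a resistance in series:
  R_magnesite brick = L/(kA) = 0.126/(4.19·16.3) = 0.001845 K/W
  R_calcium silicate = L/(kA) = 0.276/(0.0519·16.3) = 0.3263 K/W
  R_concrete = L/(kA) = 0.0363/(1.31·16.3) = 0.001700 K/W
  R_plaster = L/(kA) = 0.165/(0.186·16.3) = 0.05442 K/W
ΣR = 0.001845 + 0.3263 + 0.001700 + 0.05442 = 0.3843 K/W
Q = ΔT/ΣR = (1207 K − 302.8 K)/0.3843 = 2350 W

Q = 2.35 kW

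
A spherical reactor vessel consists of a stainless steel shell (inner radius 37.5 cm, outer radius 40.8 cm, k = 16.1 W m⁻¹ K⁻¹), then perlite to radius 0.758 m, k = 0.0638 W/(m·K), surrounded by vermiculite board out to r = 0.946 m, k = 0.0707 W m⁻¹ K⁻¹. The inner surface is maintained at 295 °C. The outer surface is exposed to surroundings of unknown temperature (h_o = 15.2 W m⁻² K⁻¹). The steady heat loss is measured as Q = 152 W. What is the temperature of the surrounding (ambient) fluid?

Series resistances:
  R_stainless steel = (1/0.375 − 1/0.408)/(4πk) = 0.2157/(4π·16.1) = 0.001066 K/W
  R_perlite = (1/0.408 − 1/0.758)/(4πk) = 1.132/(4π·0.0638) = 1.412 K/W
  R_vermiculite board = (1/0.758 − 1/0.946)/(4πk) = 0.2622/(4π·0.0707) = 0.2951 K/W
  R_conv,out = 1/(4πr²h) = 1/(4π·0.946²·15.2) = 0.005850 K/W
ΣR = 1.714 K/W
ΔT = Q·ΣR = 152 × 1.714 = 260.5 K
Heat flows outward, so T_out = T_in − ΔT = 295 − 260.5 = 34.5 °C

T_out = 34.5 °C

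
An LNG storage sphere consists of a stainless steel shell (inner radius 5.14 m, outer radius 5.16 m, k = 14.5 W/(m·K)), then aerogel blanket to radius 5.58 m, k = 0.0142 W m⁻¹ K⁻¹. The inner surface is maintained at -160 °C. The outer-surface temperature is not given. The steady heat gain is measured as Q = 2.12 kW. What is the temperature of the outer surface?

Series resistances:
  R_stainless steel = (1/5.14 − 1/5.16)/(4πk) = 7.541×10^-4/(4π·14.5) = 4.138×10^-6 K/W
  R_aerogel blanket = (1/5.16 − 1/5.58)/(4πk) = 0.01459/(4π·0.0142) = 0.08175 K/W
ΣR = 0.08175 K/W
ΔT = Q·ΣR = 2120 × 0.08175 = 173.3 K
Heat flows inward, so T_out = T_in + ΔT = -160 + 173.3 = 13.3 °C

T_out = 13.3 °C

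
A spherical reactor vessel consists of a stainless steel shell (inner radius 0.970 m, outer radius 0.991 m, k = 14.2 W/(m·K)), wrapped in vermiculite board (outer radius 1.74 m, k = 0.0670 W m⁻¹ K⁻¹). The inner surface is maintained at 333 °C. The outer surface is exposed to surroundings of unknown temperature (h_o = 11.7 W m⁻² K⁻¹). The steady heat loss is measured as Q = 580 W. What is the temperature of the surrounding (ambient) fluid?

Series resistances:
  R_stainless steel = (1/0.970 − 1/0.991)/(4πk) = 0.02185/(4π·14.2) = 1.224×10^-4 K/W
  R_vermiculite board = (1/0.991 − 1/1.74)/(4πk) = 0.4344/(4π·0.0670) = 0.5159 K/W
  R_conv,out = 1/(4πr²h) = 1/(4π·1.74²·11.7) = 0.002246 K/W
ΣR = 0.5183 K/W
ΔT = Q·ΣR = 580 × 0.5183 = 300.6 K
Heat flows outward, so T_out = T_in − ΔT = 333 − 300.6 = 32.4 °C

T_out = 32.4 °C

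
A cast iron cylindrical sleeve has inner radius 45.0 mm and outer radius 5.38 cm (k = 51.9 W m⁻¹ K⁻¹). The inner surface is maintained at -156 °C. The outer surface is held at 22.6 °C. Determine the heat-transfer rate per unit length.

Q' = 2πk·ΔT/ln(r₂/r₁) = 2π × 51.9 × 178.6 / ln(0.0538/0.0450) = 3.26×10^5 W/m

Q' = 3.26×10^5 W/m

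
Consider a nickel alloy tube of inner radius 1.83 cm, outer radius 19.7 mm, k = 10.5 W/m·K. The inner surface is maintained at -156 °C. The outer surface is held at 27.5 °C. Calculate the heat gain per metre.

Q' = 2πk·ΔT/ln(r₂/r₁) = 2π × 10.5 × 183.5 / ln(0.0197/0.0183) = 1.64×10^5 W/m

Q' = 164 kW/m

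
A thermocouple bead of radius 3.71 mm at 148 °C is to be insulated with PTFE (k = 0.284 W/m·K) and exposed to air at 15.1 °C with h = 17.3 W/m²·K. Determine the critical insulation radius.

For a sphere, r_cr = 2k_ins/h = 2·0.284/17.3 = 0.0328 m = 3.28 cm

r_cr = 3.28 cm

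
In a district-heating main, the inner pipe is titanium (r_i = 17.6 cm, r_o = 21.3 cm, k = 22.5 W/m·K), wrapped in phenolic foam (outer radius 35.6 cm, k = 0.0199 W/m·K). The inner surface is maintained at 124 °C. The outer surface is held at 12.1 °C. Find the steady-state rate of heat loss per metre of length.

Treat each layer as a resistance in series:
  R'_titanium = ln(0.213/0.176)/(2πk) = 0.1908/(2π·22.5) = 0.001350 m·K/W
  R'_phenolic foam = ln(0.356/0.213)/(2πk) = 0.5136/(2π·0.0199) = 4.108 m·K/W
ΣR = 0.001350 + 4.108 = 4.109 m·K/W
Q' = ΔT/ΣR = (124 °C − 12.1 °C)/4.109 = 27.2 W/m

Q' = 27.2 W/m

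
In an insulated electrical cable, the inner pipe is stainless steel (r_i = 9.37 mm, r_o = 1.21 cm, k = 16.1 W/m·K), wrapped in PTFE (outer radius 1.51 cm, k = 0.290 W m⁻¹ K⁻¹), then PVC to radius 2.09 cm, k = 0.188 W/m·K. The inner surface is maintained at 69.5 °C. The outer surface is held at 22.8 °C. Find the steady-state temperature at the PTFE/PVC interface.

T = 55.0 °C

Treat each layer as a resistance in series:
  R'_stainless steel = ln(0.0121/0.00937)/(2πk) = 0.2557/(2π·16.1) = 0.002528 m·K/W
  R'_PTFE = ln(0.0151/0.0121)/(2πk) = 0.2215/(2π·0.290) = 0.1216 m·K/W
  R'_PVC = ln(0.0209/0.0151)/(2πk) = 0.3251/(2π·0.188) = 0.2752 m·K/W
ΣR = 0.002528 + 0.1216 + 0.2752 = 0.3993 m·K/W
Q' = ΔT/ΣR = (69.5 °C − 22.8 °C)/0.3993 = 117.0 W/m
From the inner boundary to the PTFE/PVC interface, ΣR_partial = 0.1241 m·K/W.
T_interface = T_in − Q'·ΣR_partial = 69.5 °C − (117.0)(0.1241) = 55.0 °C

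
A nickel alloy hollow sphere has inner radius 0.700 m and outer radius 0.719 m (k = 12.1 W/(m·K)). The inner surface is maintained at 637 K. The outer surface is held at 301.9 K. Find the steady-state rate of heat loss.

Q = 1.35×10^6 W

Q = 4πk·ΔT/(1/r₁ − 1/r₂) = 4π × 12.1 × 335.1 / (1/0.700 − 1/0.719) = 1.35×10^6 W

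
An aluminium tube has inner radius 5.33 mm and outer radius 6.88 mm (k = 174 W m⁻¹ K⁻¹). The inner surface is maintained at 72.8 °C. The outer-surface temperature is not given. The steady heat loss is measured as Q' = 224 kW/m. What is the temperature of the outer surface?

T_out = 20.5 °C

Series resistances:
  R'_aluminium = ln(0.00688/0.00533)/(2πk) = 0.2553/(2π·174) = 2.335×10^-4 m·K/W
ΣR = 2.335×10^-4 m·K/W
ΔT = Q'·ΣR = 2.24×10^5 × 2.335×10^-4 = 52.30 K
Heat flows outward, so T_out = T_in − ΔT = 72.8 − 52.30 = 20.5 °C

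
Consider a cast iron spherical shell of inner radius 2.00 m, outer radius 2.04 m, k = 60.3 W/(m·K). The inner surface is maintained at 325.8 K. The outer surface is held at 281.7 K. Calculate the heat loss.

Q = 3.41×10^6 W

Q = 4πk·ΔT/(1/r₁ − 1/r₂) = 4π × 60.3 × 44.1 / (1/2.00 − 1/2.04) = 3.41×10^6 W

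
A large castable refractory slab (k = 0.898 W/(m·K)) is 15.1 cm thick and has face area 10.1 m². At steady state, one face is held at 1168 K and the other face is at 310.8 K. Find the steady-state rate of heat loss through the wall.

Q = kA·ΔT/L = 0.898 × 10.1 × |1168 K − 310.8 K| / 0.151 = 51500 W

Q = 51.5 kW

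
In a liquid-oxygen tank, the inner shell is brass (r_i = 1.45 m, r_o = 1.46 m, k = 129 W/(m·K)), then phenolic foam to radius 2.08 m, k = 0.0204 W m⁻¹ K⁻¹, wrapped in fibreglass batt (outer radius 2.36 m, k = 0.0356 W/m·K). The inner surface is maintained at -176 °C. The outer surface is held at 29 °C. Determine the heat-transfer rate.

Resistance network (inner→outer):
  R_brass = (1/1.45 − 1/1.46)/(4πk) = 0.004724/(4π·129) = 2.914×10^-6 K/W
  R_phenolic foam = (1/1.46 − 1/2.08)/(4πk) = 0.2042/(4π·0.0204) = 0.7964 K/W
  R_fibreglass batt = (1/2.08 − 1/2.36)/(4πk) = 0.05704/(4π·0.0356) = 0.1275 K/W
ΣR = 2.914×10^-6 + 0.7964 + 0.1275 = 0.9239 K/W
Q = ΔT/ΣR = (-176 °C − 29 °C)/0.9239 = -222 W
(Negative Q ⇒ heat flows inward; heat gain = 222 W.)

Q = 222 W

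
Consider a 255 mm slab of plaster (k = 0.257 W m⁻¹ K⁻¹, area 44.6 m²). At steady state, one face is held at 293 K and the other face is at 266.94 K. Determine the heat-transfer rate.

Q = 1170 W

Q = kA·ΔT/L = 0.257 × 44.6 × |293 K − 266.94 K| / 0.255 = 1170 W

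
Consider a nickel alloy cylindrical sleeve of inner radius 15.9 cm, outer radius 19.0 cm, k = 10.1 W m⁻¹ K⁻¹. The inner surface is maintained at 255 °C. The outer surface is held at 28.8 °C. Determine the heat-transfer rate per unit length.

Q' = 2πk·ΔT/ln(r₂/r₁) = 2π × 10.1 × 226.2 / ln(0.190/0.159) = 80600 W/m

Q' = 80.6 kW/m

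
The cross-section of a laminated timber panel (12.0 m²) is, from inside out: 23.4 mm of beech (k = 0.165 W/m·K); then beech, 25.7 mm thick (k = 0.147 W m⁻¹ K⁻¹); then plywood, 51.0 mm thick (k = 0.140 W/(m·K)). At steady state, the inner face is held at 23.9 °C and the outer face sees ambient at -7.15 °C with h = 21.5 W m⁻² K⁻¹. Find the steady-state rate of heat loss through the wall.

Q = 512 W

Series thermal resistances, inner to outer:
  R_beech = L/(kA) = 0.0234/(0.165·12.0) = 0.01182 K/W
  R_beech = L/(kA) = 0.0257/(0.147·12.0) = 0.01457 K/W
  R_plywood = L/(kA) = 0.0510/(0.140·12.0) = 0.03036 K/W
  R_conv,out = 1/(hA) = 1/(21.5·12.0) = 0.003876 K/W
ΣR = 0.01182 + 0.01457 + 0.03036 + 0.003876 = 0.06063 K/W
Q = ΔT/ΣR = (23.9 °C − -7.15 °C)/0.06063 = 512 W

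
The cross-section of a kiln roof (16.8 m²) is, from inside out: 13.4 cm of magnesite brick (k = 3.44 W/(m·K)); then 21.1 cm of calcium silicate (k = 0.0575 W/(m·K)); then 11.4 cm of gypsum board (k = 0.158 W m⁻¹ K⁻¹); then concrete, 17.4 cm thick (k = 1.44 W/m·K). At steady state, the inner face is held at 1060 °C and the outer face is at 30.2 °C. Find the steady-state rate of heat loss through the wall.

Series thermal resistances, inner to outer:
  R_magnesite brick = L/(kA) = 0.134/(3.44·16.8) = 0.002319 K/W
  R_calcium silicate = L/(kA) = 0.211/(0.0575·16.8) = 0.2184 K/W
  R_gypsum board = L/(kA) = 0.114/(0.158·16.8) = 0.04295 K/W
  R_concrete = L/(kA) = 0.174/(1.44·16.8) = 0.007192 K/W
ΣR = 0.002319 + 0.2184 + 0.04295 + 0.007192 = 0.2709 K/W
Q = ΔT/ΣR = (1060 °C − 30.2 °C)/0.2709 = 3800 W

Q = 3.80 kW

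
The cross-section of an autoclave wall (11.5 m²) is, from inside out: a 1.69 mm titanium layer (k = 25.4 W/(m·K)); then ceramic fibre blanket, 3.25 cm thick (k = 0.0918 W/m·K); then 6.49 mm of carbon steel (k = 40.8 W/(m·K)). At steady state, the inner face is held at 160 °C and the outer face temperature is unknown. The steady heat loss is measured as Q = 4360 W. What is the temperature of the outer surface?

Series resistances:
  R_titanium = L/(kA) = 0.00169/(25.4·11.5) = 5.786×10^-6 K/W
  R_ceramic fibre blanket = L/(kA) = 0.0325/(0.0918·11.5) = 0.03079 K/W
  R_carbon steel = L/(kA) = 0.00649/(40.8·11.5) = 1.383×10^-5 K/W
ΣR = 0.03080 K/W
ΔT = Q·ΣR = 4360 × 0.03080 = 134.3 K
Heat flows outward, so T_out = T_in − ΔT = 160 − 134.3 = 25.7 °C

T_out = 25.7 °C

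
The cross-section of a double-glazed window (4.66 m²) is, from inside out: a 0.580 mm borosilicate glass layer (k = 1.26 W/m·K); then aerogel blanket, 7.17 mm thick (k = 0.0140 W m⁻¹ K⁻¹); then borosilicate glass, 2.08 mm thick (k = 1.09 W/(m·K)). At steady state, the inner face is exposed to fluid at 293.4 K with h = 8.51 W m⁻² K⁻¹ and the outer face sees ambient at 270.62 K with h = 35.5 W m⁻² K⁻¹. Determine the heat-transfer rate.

Resistance network (inner→outer):
  R_conv,in = 1/(hA) = 1/(8.51·4.66) = 0.02522 K/W
  R_borosilicate glass = L/(kA) = 5.80×10^-4/(1.26·4.66) = 9.878×10^-5 K/W
  R_aerogel blanket = L/(kA) = 0.00717/(0.0140·4.66) = 0.1099 K/W
  R_borosilicate glass = L/(kA) = 0.00208/(1.09·4.66) = 4.095×10^-4 K/W
  R_conv,out = 1/(hA) = 1/(35.5·4.66) = 0.006045 K/W
ΣR = 0.02522 + 9.878×10^-5 + 0.1099 + 4.095×10^-4 + 0.006045 = 0.1417 K/W
Q = ΔT/ΣR = (293.4 K − 270.62 K)/0.1417 = 161 W

Q = 161 W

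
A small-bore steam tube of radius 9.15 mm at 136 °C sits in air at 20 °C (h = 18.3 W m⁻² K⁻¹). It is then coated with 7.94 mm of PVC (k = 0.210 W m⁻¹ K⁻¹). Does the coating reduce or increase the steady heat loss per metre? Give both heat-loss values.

reduces: 122 → 118 W/m

Critical radius for a cylinder: r_cr = k/h = 0.0115 m = 1.15 cm.
Outer radius after coating: r₂ = 0.00915 + 0.00794 = 0.01709 m.
r₁ < r_cr < r₂: heat loss rises to a maximum at r_cr then falls. Whether the coating helps depends on whether Q(r₂) has dropped back below Q(r₁).
Bare: R = 1/(2πr₁h) = 0.9505 m·K/W; Q = 116/0.9505 = 122 W/m.
Coated: R = R_cond + R_conv = 0.9824 m·K/W; Q = 116/0.9824 = 118 W/m.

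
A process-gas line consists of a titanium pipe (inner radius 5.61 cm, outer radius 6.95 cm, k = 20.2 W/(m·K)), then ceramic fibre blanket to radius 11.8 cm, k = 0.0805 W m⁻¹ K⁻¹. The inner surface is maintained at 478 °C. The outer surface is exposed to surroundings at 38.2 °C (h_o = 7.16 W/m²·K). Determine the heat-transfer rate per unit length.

Q' = 356 W/m

Treat each layer as a resistance in series:
  R'_titanium = ln(0.0695/0.0561)/(2πk) = 0.2142/(2π·20.2) = 0.001688 m·K/W
  R'_ceramic fibre blanket = ln(0.118/0.0695)/(2πk) = 0.5294/(2π·0.0805) = 1.047 m·K/W
  R'_conv,out = 1/(2πr h) = 1/(2π·0.118·7.16) = 0.1884 m·K/W
ΣR = 0.001688 + 1.047 + 0.1884 = 1.237 m·K/W
Q' = ΔT/ΣR = (478 °C − 38.2 °C)/1.237 = 356 W/m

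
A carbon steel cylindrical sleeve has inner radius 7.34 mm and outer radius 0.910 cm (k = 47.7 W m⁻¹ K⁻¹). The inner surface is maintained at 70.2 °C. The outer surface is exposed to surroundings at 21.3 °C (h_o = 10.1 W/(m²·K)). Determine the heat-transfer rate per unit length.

Q' = 28.2 W/m

Series thermal resistances, inner to outer:
  R'_carbon steel = ln(0.00910/0.00734)/(2πk) = 0.2149/(2π·47.7) = 7.172×10^-4 m·K/W
  R'_conv,out = 1/(2πr h) = 1/(2π·0.00910·10.1) = 1.732 m·K/W
ΣR = 7.172×10^-4 + 1.732 = 1.733 m·K/W
Q' = ΔT/ΣR = (70.2 °C − 21.3 °C)/1.733 = 28.2 W/m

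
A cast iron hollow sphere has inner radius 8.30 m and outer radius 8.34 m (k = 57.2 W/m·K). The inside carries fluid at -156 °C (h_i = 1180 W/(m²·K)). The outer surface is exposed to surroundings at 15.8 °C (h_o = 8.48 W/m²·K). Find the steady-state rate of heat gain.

Resistance network (inner→outer):
  R_conv,in = 1/(4πr²h) = 1/(4π·8.30²·1180) = 9.789×10^-7 K/W
  R_cast iron = (1/8.30 − 1/8.34)/(4πk) = 5.779×10^-4/(4π·57.2) = 8.039×10^-7 K/W
  R_conv,out = 1/(4πr²h) = 1/(4π·8.34²·8.48) = 1.349×10^-4 K/W
ΣR = 9.789×10^-7 + 8.039×10^-7 + 1.349×10^-4 = 1.367×10^-4 K/W
Q = ΔT/ΣR = (-156 °C − 15.8 °C)/1.367×10^-4 = -1.26×10^6 W
(Negative Q ⇒ heat flows inward; heat gain = 1.26×10^6 W.)

Q = 1260 kW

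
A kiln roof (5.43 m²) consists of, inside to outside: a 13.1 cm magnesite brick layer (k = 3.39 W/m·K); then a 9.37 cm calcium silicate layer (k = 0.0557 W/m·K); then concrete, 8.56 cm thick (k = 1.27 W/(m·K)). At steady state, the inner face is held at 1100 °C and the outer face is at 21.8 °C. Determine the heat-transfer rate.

Q = 3.27 kW

Resistance network (inner→outer):
  R_magnesite brick = L/(kA) = 0.131/(3.39·5.43) = 0.007117 K/W
  R_calcium silicate = L/(kA) = 0.0937/(0.0557·5.43) = 0.3098 K/W
  R_concrete = L/(kA) = 0.0856/(1.27·5.43) = 0.01241 K/W
ΣR = 0.007117 + 0.3098 + 0.01241 = 0.3293 K/W
Q = ΔT/ΣR = (1100 °C − 21.8 °C)/0.3293 = 3270 W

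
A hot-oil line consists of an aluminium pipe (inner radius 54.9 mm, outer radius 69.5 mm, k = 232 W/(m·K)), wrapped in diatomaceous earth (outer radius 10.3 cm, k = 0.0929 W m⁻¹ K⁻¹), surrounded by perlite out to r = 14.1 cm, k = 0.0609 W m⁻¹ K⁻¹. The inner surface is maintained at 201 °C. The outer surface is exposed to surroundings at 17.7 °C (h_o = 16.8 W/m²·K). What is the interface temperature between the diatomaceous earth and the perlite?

Treat each layer as a resistance in series:
  R'_aluminium = ln(0.0695/0.0549)/(2πk) = 0.2358/(2π·232) = 1.618×10^-4 m·K/W
  R'_diatomaceous earth = ln(0.103/0.0695)/(2πk) = 0.3934/(2π·0.0929) = 0.6740 m·K/W
  R'_perlite = ln(0.141/0.103)/(2πk) = 0.3140/(2π·0.0609) = 0.8207 m·K/W
  R'_conv,out = 1/(2πr h) = 1/(2π·0.141·16.8) = 0.06719 m·K/W
ΣR = 1.618×10^-4 + 0.6740 + 0.8207 + 0.06719 = 1.562 m·K/W
Q' = ΔT/ΣR = (201 °C − 17.7 °C)/1.562 = 117.3 W/m
From the inner boundary to the diatomaceous earth/perlite interface, ΣR_partial = 0.6742 m·K/W.
T_interface = T_in − Q'·ΣR_partial = 201 °C − (117.3)(0.6742) = 122 °C

T = 122 °C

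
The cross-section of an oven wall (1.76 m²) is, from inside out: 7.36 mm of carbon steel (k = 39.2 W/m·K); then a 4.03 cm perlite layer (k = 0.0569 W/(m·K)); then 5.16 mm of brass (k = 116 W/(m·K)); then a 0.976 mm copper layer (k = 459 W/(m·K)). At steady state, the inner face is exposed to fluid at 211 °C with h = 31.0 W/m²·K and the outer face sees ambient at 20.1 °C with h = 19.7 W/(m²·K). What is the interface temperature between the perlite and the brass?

T = 32.4 °C

Treat each layer as a resistance in series:
  R_conv,in = 1/(hA) = 1/(31.0·1.76) = 0.01833 K/W
  R_carbon steel = L/(kA) = 0.00736/(39.2·1.76) = 1.067×10^-4 K/W
  R_perlite = L/(kA) = 0.0403/(0.0569·1.76) = 0.4024 K/W
  R_brass = L/(kA) = 0.00516/(116·1.76) = 2.527×10^-5 K/W
  R_copper = L/(kA) = 9.76×10^-4/(459·1.76) = 1.208×10^-6 K/W
  R_conv,out = 1/(hA) = 1/(19.7·1.76) = 0.02884 K/W
ΣR = 0.01833 + 1.067×10^-4 + 0.4024 + 2.527×10^-5 + 1.208×10^-6 + 0.02884 = 0.4497 K/W
Q = ΔT/ΣR = (211 °C − 20.1 °C)/0.4497 = 424.5 W
From the inner boundary to the perlite/brass interface, ΣR_partial = 0.4208 K/W.
T_interface = T_in − Q·ΣR_partial = 211 °C − (424.5)(0.4208) = 32.4 °C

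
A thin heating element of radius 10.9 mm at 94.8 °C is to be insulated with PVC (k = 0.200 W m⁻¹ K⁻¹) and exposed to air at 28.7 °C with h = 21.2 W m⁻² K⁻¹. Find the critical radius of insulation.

r_cr = 0.943 cm

For a cylinder, r_cr = k_ins/h = 0.200/21.2 = 0.00943 m = 0.943 cm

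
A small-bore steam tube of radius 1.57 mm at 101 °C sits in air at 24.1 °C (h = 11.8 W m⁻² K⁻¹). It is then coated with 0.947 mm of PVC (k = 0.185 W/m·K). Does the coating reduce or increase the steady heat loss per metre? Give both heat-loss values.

increases: 8.95 → 13.3 W/m

Critical radius for a cylinder: r_cr = k/h = 0.0157 m = 1.57 cm.
Outer radius after coating: r₂ = 0.00157 + 9.47×10^-4 = 0.002517 m.
Since r₁ < r_cr and r₂ ≤ r_cr, the coating moves toward the maximum at r_cr — heat loss rises.
Bare: R = 1/(2πr₁h) = 8.591 m·K/W; Q = 76.9/8.591 = 8.95 W/m.
Coated: R = R_cond + R_conv = 5.765 m·K/W; Q = 76.9/5.765 = 13.3 W/m.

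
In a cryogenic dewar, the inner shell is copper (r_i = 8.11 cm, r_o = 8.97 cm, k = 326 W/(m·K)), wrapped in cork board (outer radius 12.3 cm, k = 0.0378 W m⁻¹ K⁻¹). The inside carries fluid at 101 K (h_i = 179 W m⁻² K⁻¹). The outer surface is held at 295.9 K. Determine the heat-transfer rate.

Q = 30.3 W

Series thermal resistances, inner to outer:
  R_conv,in = 1/(4πr²h) = 1/(4π·0.0811²·179) = 0.06759 K/W
  R_copper = (1/0.0811 − 1/0.0897)/(4πk) = 1.182/(4π·326) = 2.886×10^-4 K/W
  R_cork board = (1/0.0897 − 1/0.123)/(4πk) = 3.018/(4π·0.0378) = 6.354 K/W
ΣR = 0.06759 + 2.886×10^-4 + 6.354 = 6.422 K/W
Q = ΔT/ΣR = (101 K − 295.9 K)/6.422 = -30.3 W
(Negative Q ⇒ heat flows inward; heat gain = 30.3 W.)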